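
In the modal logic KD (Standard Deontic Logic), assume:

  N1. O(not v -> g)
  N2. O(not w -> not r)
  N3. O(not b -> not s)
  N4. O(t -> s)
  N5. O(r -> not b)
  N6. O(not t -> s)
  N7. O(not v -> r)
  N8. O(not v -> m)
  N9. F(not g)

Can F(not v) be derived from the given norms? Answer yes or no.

Premises 6 and 4 cover both cases: O(not t -> s) and O(t -> s). Since not t ∨ t is a tautology, O(s) follows.
Premise 3 is O(not b -> not s); contrapositively O(s -> b). Since O(s) holds, K gives O(b).
The contrapositive of premise 5 (O(r -> not b)) is O(b -> not r), and O(b) is already established, so O(not r).
The contrapositive of premise 7 (O(not v -> r)) is O(not r -> v), and O(not r) is already established, so O(v).
Premises 1, 2, 8, 9 do not contribute to this derivation.
So O(v) holds, i.e. F(not v). The claim follows.

Yes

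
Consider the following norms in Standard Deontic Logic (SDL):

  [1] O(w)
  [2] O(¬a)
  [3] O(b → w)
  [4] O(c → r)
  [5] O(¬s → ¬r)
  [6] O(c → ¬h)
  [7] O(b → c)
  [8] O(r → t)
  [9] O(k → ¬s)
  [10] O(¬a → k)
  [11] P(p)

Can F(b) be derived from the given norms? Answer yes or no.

Yes

Premise 2 gives O(¬a).
Applying K to premise 10 (O(¬a → k)) and O(¬a) yields O(k).
With premise 9, O(k → ¬s), the K-axiom yields O(¬s).
With premise 5, O(¬s → ¬r), the K-axiom yields O(¬r).
Premise 4, O(c → r), contraposes to O(¬r → ¬c); with O(¬r) we get O(¬c).
Premise 7, O(b → c), contraposes to O(¬c → ¬b); with O(¬c) we get O(¬b).
Premises 1, 3, 6, 8, 11 do not contribute to this derivation.
So O(¬b) holds, i.e. F(b). The claim follows.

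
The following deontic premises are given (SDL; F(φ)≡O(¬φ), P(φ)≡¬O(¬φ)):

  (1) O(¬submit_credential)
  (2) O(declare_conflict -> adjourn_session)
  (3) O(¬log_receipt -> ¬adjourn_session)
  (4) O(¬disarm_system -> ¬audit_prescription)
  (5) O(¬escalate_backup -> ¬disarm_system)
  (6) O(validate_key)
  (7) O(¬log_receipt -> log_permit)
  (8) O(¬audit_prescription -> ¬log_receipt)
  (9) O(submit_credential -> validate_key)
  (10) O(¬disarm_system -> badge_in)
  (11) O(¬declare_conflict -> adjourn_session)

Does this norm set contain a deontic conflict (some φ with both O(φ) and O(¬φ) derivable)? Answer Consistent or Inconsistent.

Consistent

Premise 9 is O(submit_credential -> validate_key); even if O(validate_key) held, inferring O(submit_credential) would be affirming the consequent — invalid.
So O(submit_credential) is not derivable, and the apparent clash with O(¬submit_credential) does not arise.
A world satisfying every obligation exists (e.g. adjourn_session=true, audit_prescription=true, badge_in=false, declare_conflict=false, disarm_system=true, escalate_backup=true, log_permit=false, log_receipt=true, submit_credential=false, validate_key=true); no atom is both obligatory and forbidden, so the set is consistent.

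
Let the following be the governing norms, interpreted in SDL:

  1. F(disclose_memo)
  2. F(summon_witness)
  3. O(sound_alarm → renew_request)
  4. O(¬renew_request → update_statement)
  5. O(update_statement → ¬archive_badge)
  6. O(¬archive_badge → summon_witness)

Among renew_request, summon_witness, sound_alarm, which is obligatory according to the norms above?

Premise 2, F(summon_witness), is equivalent to O(¬summon_witness).
Premise 6, O(¬archive_badge → summon_witness), contraposes to O(¬summon_witness → archive_badge); with O(¬summon_witness) we get O(archive_badge).
The contrapositive of premise 5 (O(update_statement → ¬archive_badge)) is O(archive_badge → ¬update_statement), and O(archive_badge) is already established, so O(¬update_statement).
The contrapositive of premise 4 (O(¬renew_request → update_statement)) is O(¬update_statement → renew_request), and O(¬update_statement) is already established, so O(renew_request).
So O(renew_request) holds — renew_request is obligatory. None of the other listed options is made obligatory by any chain of premises.

renew_request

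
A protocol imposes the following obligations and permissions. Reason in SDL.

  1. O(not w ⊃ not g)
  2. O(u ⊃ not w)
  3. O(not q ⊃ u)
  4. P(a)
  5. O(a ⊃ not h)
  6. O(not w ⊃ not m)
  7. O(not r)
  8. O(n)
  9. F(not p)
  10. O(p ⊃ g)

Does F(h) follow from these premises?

No

Premise 5 is O(a ⊃ not h), but O(a) is not derivable from the premises (the permission P(a) asserts only not O(not a), not O(a)), so it does not yield O(not h).
No other premise forces O(not h). An ideal world satisfying every premise can still have h true, so F(h) is not derivable.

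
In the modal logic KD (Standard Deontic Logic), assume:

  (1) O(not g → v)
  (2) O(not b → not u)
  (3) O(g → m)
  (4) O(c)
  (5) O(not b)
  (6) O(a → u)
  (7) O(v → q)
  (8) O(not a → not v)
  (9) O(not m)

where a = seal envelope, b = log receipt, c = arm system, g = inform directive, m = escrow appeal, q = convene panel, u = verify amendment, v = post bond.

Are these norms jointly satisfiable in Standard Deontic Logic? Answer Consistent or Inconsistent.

Inconsistent

Premise 5 states O(not b) outright.
Premise 2 is O(not b → not u); since O(not b), deontic closure gives O(not u).
Premise 6 is O(a → u); contrapositively O(not u → not a). Since O(not u) holds, K gives O(not a).
Premise 8 is O(not a → not v); since O(not a), deontic closure gives O(not v).
Premise 1 is O(not g → v); contrapositively O(not v → g). Since O(not v) holds, K gives O(g).
From O(g) and premise 3, O(g → m), we obtain O(m).
Yet premise 9 states O(not m).
We now have both O(m) and O(not m) — m is simultaneously obligatory and forbidden, violating the D-axiom.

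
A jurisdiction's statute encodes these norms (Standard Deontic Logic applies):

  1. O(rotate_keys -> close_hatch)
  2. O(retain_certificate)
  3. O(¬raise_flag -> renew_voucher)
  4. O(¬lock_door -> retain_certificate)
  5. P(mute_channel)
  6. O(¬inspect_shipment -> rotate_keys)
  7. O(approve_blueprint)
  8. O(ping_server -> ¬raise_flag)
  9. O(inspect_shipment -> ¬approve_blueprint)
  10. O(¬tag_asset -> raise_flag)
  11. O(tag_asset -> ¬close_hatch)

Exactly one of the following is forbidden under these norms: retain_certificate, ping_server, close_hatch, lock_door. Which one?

Premise 7 gives O(approve_blueprint).
The contrapositive of premise 9 (O(inspect_shipment -> ¬approve_blueprint)) is O(approve_blueprint -> ¬inspect_shipment), and O(approve_blueprint) is already established, so O(¬inspect_shipment).
From O(¬inspect_shipment) and premise 6, O(¬inspect_shipment -> rotate_keys), we obtain O(rotate_keys).
From O(rotate_keys) and premise 1, O(rotate_keys -> close_hatch), we obtain O(close_hatch).
Premise 11 is O(tag_asset -> ¬close_hatch); contrapositively O(close_hatch -> ¬tag_asset). Since O(close_hatch) holds, K gives O(¬tag_asset).
From O(¬tag_asset) and premise 10, O(¬tag_asset -> raise_flag), we obtain O(raise_flag).
Premise 8 is O(ping_server -> ¬raise_flag); contrapositively O(raise_flag -> ¬ping_server). Since O(raise_flag) holds, K gives O(¬ping_server).
So O(¬ping_server) holds, i.e. ping_server is forbidden. None of the other listed options is forbidden under the premises.

ping_server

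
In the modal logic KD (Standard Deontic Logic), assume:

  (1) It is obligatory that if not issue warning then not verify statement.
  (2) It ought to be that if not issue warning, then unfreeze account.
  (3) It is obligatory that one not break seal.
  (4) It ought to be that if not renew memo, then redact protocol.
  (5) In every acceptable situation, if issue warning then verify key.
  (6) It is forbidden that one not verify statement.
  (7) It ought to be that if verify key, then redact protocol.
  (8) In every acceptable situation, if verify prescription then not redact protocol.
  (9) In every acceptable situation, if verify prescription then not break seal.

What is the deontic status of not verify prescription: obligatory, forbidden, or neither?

Premise 6 is F(¬verify_statement), i.e. O(verify_statement).
The contrapositive of premise 1 (O(¬issue_warning → ¬verify_statement)) is O(verify_statement → issue_warning), and O(verify_statement) is already established, so O(issue_warning).
Applying K to premise 5 (O(issue_warning → verify_key)) and O(issue_warning) yields O(verify_key).
With premise 7, O(verify_key → redact_protocol), the K-axiom yields O(redact_protocol).
Premise 8, O(verify_prescription → ¬redact_protocol), contraposes to O(redact_protocol → ¬verify_prescription); with O(redact_protocol) we get O(¬verify_prescription).
Premises 2, 3, 4, 9 do not contribute to this derivation.
Hence ¬verify_prescription is obligatory.

Obligatory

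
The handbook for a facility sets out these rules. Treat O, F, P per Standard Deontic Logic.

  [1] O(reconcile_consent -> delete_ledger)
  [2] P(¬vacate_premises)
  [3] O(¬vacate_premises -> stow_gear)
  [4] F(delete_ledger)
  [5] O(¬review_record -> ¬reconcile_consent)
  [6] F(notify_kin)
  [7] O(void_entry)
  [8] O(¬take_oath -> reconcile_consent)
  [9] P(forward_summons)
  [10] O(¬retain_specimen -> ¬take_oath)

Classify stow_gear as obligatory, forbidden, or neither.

Premise 3 is O(¬vacate_premises -> stow_gear), but O(¬vacate_premises) is not derivable from the premises (the permission P(¬vacate_premises) asserts only ¬O(vacate_premises), not O(¬vacate_premises)), so it does not yield O(stow_gear).
No premise or chain of K-axiom applications forces O(stow_gear), and none forces O(¬stow_gear). So stow_gear is neither obligatory nor forbidden under these norms.

Neither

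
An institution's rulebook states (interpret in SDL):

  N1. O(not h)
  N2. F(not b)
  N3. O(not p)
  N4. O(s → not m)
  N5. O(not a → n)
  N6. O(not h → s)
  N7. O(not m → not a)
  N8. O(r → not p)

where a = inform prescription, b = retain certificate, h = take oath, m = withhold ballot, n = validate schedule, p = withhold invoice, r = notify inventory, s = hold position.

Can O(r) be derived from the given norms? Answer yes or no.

No

Premise 8 is O(r → not p); even if O(not p) held, inferring O(r) would be affirming the consequent — invalid.
No other premise forces O(r). An ideal world satisfying every premise can still have r false, so O(r) is not derivable.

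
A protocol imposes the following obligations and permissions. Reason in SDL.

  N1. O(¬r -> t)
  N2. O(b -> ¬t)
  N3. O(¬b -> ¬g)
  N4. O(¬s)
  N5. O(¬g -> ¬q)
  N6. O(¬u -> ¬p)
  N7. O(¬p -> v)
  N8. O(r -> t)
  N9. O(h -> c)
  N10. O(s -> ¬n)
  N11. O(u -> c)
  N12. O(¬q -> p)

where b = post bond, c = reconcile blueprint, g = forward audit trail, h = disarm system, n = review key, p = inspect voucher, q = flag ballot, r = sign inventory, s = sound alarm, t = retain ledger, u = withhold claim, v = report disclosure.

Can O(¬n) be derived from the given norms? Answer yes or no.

Premise 10 is O(s -> ¬n), but O(s) is not derivable from the premises, so it does not yield O(¬n).
No other premise forces O(¬n). An ideal world satisfying every premise can still have ¬n false, so O(¬n) is not derivable.

No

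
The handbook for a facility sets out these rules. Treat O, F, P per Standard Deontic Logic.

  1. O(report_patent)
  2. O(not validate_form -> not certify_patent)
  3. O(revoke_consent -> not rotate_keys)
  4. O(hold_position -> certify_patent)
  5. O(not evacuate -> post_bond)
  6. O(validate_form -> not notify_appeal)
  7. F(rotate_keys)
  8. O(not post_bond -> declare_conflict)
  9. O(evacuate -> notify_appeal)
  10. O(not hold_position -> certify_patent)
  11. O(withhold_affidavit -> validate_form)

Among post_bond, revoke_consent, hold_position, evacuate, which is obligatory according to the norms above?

Premises 4 and 10 are O(hold_position -> certify_patent) and O(not hold_position -> certify_patent); every ideal world satisfies hold_position or not hold_position, so in either case certify_patent holds — hence O(certify_patent).
Premise 2 is O(not validate_form -> not certify_patent); contrapositively O(certify_patent -> validate_form). Since O(certify_patent) holds, K gives O(validate_form).
From O(validate_form) and premise 6, O(validate_form -> not notify_appeal), we obtain O(not notify_appeal).
Premise 9 is O(evacuate -> notify_appeal); contrapositively O(not notify_appeal -> not evacuate). Since O(not notify_appeal) holds, K gives O(not evacuate).
From O(not evacuate) and premise 5, O(not evacuate -> post_bond), we obtain O(post_bond).
So O(post_bond) holds — post_bond is obligatory. None of the other listed options is made obligatory by any chain of premises.

post_bond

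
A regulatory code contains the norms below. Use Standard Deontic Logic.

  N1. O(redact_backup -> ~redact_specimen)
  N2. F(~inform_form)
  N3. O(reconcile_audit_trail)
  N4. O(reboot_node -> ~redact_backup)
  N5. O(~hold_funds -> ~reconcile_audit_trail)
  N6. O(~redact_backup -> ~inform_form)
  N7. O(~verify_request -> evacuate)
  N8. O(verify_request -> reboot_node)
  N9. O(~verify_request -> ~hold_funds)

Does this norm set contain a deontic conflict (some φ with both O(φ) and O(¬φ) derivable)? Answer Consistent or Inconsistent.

From premise 3 we have O(reconcile_audit_trail).
The contrapositive of premise 5 (O(~hold_funds -> ~reconcile_audit_trail)) is O(reconcile_audit_trail -> hold_funds), and O(reconcile_audit_trail) is already established, so O(hold_funds).
Premise 9 is O(~verify_request -> ~hold_funds); contrapositively O(hold_funds -> verify_request). Since O(hold_funds) holds, K gives O(verify_request).
From O(verify_request) and premise 8, O(verify_request -> reboot_node), we obtain O(reboot_node).
Applying K to premise 4 (O(reboot_node -> ~redact_backup)) and O(reboot_node) yields O(~redact_backup).
With premise 6, O(~redact_backup -> ~inform_form), the K-axiom yields O(~inform_form).
But premise 2, F(~inform_form), means O(inform_form).
We now have both O(~inform_form) and O(inform_form) — inform_form is simultaneously obligatory and forbidden, violating the D-axiom.

Inconsistent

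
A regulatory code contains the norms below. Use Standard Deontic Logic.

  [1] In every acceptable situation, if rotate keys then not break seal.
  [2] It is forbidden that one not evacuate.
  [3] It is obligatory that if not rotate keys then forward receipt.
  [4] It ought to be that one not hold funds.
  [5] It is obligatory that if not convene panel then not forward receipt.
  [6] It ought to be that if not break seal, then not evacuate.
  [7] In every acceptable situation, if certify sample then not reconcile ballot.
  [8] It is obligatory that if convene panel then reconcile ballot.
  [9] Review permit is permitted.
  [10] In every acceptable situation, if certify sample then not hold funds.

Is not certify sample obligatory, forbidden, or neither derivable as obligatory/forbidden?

Obligatory

F(¬evacuate) at premise 2 means O(evacuate).
The contrapositive of premise 6 (O(¬break_seal → ¬evacuate)) is O(evacuate → break_seal), and O(evacuate) is already established, so O(break_seal).
The contrapositive of premise 1 (O(rotate_keys → ¬break_seal)) is O(break_seal → ¬rotate_keys), and O(break_seal) is already established, so O(¬rotate_keys).
From O(¬rotate_keys) and premise 3, O(¬rotate_keys → forward_receipt), we obtain O(forward_receipt).
Premise 5 is O(¬convene_panel → ¬forward_receipt); contrapositively O(forward_receipt → convene_panel). Since O(forward_receipt) holds, K gives O(convene_panel).
From O(convene_panel) and premise 8, O(convene_panel → reconcile_ballot), we obtain O(reconcile_ballot).
Premise 7, O(certify_sample → ¬reconcile_ballot), contraposes to O(reconcile_ballot → ¬certify_sample); with O(reconcile_ballot) we get O(¬certify_sample).
Premises 4, 9, 10 do not contribute to this derivation.
Hence ¬certify_sample is obligatory.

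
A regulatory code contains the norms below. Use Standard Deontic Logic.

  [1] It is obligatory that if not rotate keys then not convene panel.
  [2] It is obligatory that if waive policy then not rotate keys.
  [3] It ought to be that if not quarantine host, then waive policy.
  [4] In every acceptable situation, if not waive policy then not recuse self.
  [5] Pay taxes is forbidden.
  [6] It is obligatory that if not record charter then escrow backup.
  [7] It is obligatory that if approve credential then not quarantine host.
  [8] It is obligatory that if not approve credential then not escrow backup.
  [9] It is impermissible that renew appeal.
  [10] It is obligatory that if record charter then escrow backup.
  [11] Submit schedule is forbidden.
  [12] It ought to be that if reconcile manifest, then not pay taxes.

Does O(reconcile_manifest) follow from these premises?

No

Premise 12 is O(reconcile_manifest → ¬pay_taxes); even if O(¬pay_taxes) held, inferring O(reconcile_manifest) would be affirming the consequent — invalid.
No other premise forces O(reconcile_manifest). An ideal world satisfying every premise can still have reconcile_manifest false, so O(reconcile_manifest) is not derivable.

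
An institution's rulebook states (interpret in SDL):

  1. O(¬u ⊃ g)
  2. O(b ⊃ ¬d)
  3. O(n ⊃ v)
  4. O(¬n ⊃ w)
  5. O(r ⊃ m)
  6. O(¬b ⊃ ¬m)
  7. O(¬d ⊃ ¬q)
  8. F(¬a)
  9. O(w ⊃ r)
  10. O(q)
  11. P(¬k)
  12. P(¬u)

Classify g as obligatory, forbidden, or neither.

Premise 1 is O(¬u ⊃ g), but O(¬u) is not derivable from the premises (the permission P(¬u) asserts only ¬O(u), not O(¬u)), so it does not yield O(g).
No premise or chain of K-axiom applications forces O(g), and none forces O(¬g). So g is neither obligatory nor forbidden under these norms.

Neither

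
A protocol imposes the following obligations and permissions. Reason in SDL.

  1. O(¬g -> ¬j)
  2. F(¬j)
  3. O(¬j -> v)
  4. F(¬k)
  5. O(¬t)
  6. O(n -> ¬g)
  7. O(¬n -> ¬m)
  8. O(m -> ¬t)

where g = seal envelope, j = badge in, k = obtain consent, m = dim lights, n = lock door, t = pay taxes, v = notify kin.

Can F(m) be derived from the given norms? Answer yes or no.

Yes

Premise 2 is F(¬j), i.e. O(j).
Premise 1, O(¬g -> ¬j), contraposes to O(j -> g); with O(j) we get O(g).
The contrapositive of premise 6 (O(n -> ¬g)) is O(g -> ¬n), and O(g) is already established, so O(¬n).
Applying K to premise 7 (O(¬n -> ¬m)) and O(¬n) yields O(¬m).
Premises 3, 4, 5, 8 do not contribute to this derivation.
So O(¬m) holds, i.e. F(m). The claim follows.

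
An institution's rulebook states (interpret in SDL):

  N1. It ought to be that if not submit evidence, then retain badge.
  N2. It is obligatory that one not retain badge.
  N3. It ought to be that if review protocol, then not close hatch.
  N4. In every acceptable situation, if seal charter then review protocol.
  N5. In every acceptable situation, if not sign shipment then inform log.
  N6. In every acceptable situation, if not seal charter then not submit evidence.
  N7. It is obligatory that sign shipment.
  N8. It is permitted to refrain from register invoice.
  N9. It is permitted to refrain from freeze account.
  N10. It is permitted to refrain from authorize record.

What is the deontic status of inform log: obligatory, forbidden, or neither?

Neither

Premise 5 is O(¬sign_shipment → inform_log), but O(¬sign_shipment) is not derivable from the premises, so it does not yield O(inform_log).
No premise or chain of K-axiom applications forces O(inform_log), and none forces O(¬inform_log). So inform_log is neither obligatory nor forbidden under these norms.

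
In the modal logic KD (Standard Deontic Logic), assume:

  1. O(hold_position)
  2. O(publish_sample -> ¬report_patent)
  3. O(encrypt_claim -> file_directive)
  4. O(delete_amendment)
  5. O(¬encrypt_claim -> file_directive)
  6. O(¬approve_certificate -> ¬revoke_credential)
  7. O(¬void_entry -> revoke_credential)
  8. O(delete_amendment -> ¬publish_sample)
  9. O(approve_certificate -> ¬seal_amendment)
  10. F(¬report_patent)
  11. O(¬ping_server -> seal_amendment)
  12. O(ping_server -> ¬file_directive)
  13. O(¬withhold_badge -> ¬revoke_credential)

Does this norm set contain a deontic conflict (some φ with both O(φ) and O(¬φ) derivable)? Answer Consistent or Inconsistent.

Premise 2 is O(publish_sample -> ¬report_patent), but O(publish_sample) is not derivable from the premises, so it does not yield O(¬report_patent).
So O(¬report_patent) is not derivable, and the apparent clash with O(report_patent) does not arise.
A world satisfying every obligation exists (e.g. approve_certificate=false, delete_amendment=true, encrypt_claim=false, file_directive=true, hold_position=true, ping_server=false, publish_sample=false, report_patent=true, revoke_credential=false, seal_amendment=true, void_entry=true, withhold_badge=false); no atom is both obligatory and forbidden, so the set is consistent.

Consistent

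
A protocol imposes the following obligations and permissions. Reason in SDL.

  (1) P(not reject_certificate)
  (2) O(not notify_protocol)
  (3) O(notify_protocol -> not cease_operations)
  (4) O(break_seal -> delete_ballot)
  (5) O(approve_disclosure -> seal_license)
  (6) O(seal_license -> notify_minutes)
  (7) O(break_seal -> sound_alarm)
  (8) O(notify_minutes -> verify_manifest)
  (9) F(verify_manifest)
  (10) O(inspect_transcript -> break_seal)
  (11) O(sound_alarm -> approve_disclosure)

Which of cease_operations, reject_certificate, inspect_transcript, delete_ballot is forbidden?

Premise 9 is F(verify_manifest), i.e. O(not verify_manifest).
Premise 8, O(notify_minutes -> verify_manifest), contraposes to O(not verify_manifest -> not notify_minutes); with O(not verify_manifest) we get O(not notify_minutes).
Premise 6 is O(seal_license -> notify_minutes); contrapositively O(not notify_minutes -> not seal_license). Since O(not notify_minutes) holds, K gives O(not seal_license).
The contrapositive of premise 5 (O(approve_disclosure -> seal_license)) is O(not seal_license -> not approve_disclosure), and O(not seal_license) is already established, so O(not approve_disclosure).
Premise 11 is O(sound_alarm -> approve_disclosure); contrapositively O(not approve_disclosure -> not sound_alarm). Since O(not approve_disclosure) holds, K gives O(not sound_alarm).
The contrapositive of premise 7 (O(break_seal -> sound_alarm)) is O(not sound_alarm -> not break_seal), and O(not sound_alarm) is already established, so O(not break_seal).
Premise 10, O(inspect_transcript -> break_seal), contraposes to O(not break_seal -> not inspect_transcript); with O(not break_seal) we get O(not inspect_transcript).
So O(not inspect_transcript) holds, i.e. inspect_transcript is forbidden. None of the other listed options is forbidden under the premises.

inspect_transcript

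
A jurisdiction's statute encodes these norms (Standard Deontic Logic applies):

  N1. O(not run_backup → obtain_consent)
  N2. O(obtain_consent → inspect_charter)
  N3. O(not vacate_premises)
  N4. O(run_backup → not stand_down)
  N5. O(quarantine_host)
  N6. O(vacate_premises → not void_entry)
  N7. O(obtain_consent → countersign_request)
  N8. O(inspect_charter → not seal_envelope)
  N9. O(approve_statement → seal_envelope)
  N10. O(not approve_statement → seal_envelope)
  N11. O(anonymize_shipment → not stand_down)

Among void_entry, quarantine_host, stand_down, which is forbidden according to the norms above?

By case analysis on approve_statement: premise 9 gives O(approve_statement → seal_envelope) and premise 10 gives O(not approve_statement → seal_envelope), so O(seal_envelope) either way.
Premise 8 is O(inspect_charter → not seal_envelope); contrapositively O(seal_envelope → not inspect_charter). Since O(seal_envelope) holds, K gives O(not inspect_charter).
Premise 2, O(obtain_consent → inspect_charter), contraposes to O(not inspect_charter → not obtain_consent); with O(not inspect_charter) we get O(not obtain_consent).
Premise 1, O(not run_backup → obtain_consent), contraposes to O(not obtain_consent → run_backup); with O(not obtain_consent) we get O(run_backup).
From O(run_backup) and premise 4, O(run_backup → not stand_down), we obtain O(not stand_down).
So O(not stand_down) holds, i.e. stand_down is forbidden. None of the other listed options is forbidden under the premises.

stand_down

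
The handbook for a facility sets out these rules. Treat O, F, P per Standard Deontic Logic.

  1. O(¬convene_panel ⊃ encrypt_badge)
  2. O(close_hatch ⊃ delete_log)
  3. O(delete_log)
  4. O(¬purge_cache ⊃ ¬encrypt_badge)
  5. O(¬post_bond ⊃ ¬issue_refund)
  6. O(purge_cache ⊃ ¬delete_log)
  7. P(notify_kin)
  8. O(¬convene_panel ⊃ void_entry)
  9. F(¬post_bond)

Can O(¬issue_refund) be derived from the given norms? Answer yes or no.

No

Premise 5 is O(¬post_bond ⊃ ¬issue_refund), but O(¬post_bond) is not derivable from the premises, so it does not yield O(¬issue_refund).
No other premise forces O(¬issue_refund). An ideal world satisfying every premise can still have ¬issue_refund false, so O(¬issue_refund) is not derivable.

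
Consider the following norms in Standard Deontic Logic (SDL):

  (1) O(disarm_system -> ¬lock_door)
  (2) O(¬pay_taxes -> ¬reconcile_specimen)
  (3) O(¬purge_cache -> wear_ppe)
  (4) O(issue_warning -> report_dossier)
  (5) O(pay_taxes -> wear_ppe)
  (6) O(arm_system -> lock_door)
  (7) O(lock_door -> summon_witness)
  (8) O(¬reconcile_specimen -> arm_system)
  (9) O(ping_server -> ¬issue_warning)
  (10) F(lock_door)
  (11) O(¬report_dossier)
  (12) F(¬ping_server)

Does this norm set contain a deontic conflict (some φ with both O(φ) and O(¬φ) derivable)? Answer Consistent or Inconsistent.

Consistent

Premise 4 is O(issue_warning -> report_dossier), but O(issue_warning) is not derivable from the premises, so it does not yield O(report_dossier).
So O(report_dossier) is not derivable, and the apparent clash with O(¬report_dossier) does not arise.
A world satisfying every obligation exists (e.g. arm_system=false, disarm_system=false, issue_warning=false, lock_door=false, pay_taxes=true, ping_server=true, purge_cache=false, reconcile_specimen=true, report_dossier=false, summon_witness=false, wear_ppe=true); no atom is both obligatory and forbidden, so the set is consistent.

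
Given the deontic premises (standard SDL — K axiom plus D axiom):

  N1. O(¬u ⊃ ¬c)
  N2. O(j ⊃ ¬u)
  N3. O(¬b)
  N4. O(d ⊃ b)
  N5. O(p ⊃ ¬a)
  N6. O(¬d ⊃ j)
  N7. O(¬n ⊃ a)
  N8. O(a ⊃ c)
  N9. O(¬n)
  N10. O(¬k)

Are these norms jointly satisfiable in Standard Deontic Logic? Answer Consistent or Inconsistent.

Inconsistent

Premise 3 gives O(¬b).
Premise 4 is O(d ⊃ b); contrapositively O(¬b ⊃ ¬d). Since O(¬b) holds, K gives O(¬d).
Premise 6 is O(¬d ⊃ j); since O(¬d), deontic closure gives O(j).
Applying K to premise 2 (O(j ⊃ ¬u)) and O(j) yields O(¬u).
Applying K to premise 1 (O(¬u ⊃ ¬c)) and O(¬u) yields O(¬c).
The contrapositive of premise 8 (O(a ⊃ c)) is O(¬c ⊃ ¬a), and O(¬c) is already established, so O(¬a).
Premise 7 is O(¬n ⊃ a); contrapositively O(¬a ⊃ n). Since O(¬a) holds, K gives O(n).
However, premise 9 gives O(¬n).
We now have both O(n) and O(¬n) — n is simultaneously obligatory and forbidden, violating the D-axiom.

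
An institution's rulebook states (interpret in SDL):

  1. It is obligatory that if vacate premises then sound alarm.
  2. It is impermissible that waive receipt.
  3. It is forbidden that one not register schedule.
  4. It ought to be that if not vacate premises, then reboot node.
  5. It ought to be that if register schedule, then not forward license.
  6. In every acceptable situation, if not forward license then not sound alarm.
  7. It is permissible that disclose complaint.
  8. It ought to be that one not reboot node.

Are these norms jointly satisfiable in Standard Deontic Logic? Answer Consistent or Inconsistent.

Inconsistent

From premise 8 we have O(¬reboot_node).
Premise 4 is O(¬vacate_premises → reboot_node); contrapositively O(¬reboot_node → vacate_premises). Since O(¬reboot_node) holds, K gives O(vacate_premises).
Premise 1 is O(vacate_premises → sound_alarm); since O(vacate_premises), deontic closure gives O(sound_alarm).
Premise 6 is O(¬forward_license → ¬sound_alarm); contrapositively O(sound_alarm → forward_license). Since O(sound_alarm) holds, K gives O(forward_license).
The contrapositive of premise 5 (O(register_schedule → ¬forward_license)) is O(forward_license → ¬register_schedule), and O(forward_license) is already established, so O(¬register_schedule).
However, F(¬register_schedule) at premise 3 amounts to O(register_schedule).
We now have both O(¬register_schedule) and O(register_schedule) — register_schedule is simultaneously obligatory and forbidden, violating the D-axiom.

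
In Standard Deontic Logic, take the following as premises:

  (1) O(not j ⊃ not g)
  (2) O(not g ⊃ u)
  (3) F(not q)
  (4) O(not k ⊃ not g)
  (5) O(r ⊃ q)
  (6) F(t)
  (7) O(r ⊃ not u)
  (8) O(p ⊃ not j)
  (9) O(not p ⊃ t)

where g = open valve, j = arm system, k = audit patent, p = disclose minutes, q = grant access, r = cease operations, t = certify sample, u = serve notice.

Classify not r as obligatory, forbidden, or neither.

F(t) at premise 6 means O(not t).
Premise 9 is O(not p ⊃ t); contrapositively O(not t ⊃ p). Since O(not t) holds, K gives O(p).
With premise 8, O(p ⊃ not j), the K-axiom yields O(not j).
Applying K to premise 1 (O(not j ⊃ not g)) and O(not j) yields O(not g).
From O(not g) and premise 2, O(not g ⊃ u), we obtain O(u).
The contrapositive of premise 7 (O(r ⊃ not u)) is O(u ⊃ not r), and O(u) is already established, so O(not r).
Premises 3, 4, 5 do not contribute to this derivation.
Hence not r is obligatory.

Obligatory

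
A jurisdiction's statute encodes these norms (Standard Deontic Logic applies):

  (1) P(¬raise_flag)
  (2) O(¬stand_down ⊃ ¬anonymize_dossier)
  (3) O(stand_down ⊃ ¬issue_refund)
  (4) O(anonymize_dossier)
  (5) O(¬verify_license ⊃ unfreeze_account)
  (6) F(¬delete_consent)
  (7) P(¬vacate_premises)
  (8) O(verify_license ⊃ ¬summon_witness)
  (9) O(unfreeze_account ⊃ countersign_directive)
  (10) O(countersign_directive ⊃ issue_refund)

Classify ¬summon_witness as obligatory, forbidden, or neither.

From premise 4 we have O(anonymize_dossier).
The contrapositive of premise 2 (O(¬stand_down ⊃ ¬anonymize_dossier)) is O(anonymize_dossier ⊃ stand_down), and O(anonymize_dossier) is already established, so O(stand_down).
Premise 3 is O(stand_down ⊃ ¬issue_refund); since O(stand_down), deontic closure gives O(¬issue_refund).
Premise 10 is O(countersign_directive ⊃ issue_refund); contrapositively O(¬issue_refund ⊃ ¬countersign_directive). Since O(¬issue_refund) holds, K gives O(¬countersign_directive).
Premise 9, O(unfreeze_account ⊃ countersign_directive), contraposes to O(¬countersign_directive ⊃ ¬unfreeze_account); with O(¬countersign_directive) we get O(¬unfreeze_account).
Premise 5, O(¬verify_license ⊃ unfreeze_account), contraposes to O(¬unfreeze_account ⊃ verify_license); with O(¬unfreeze_account) we get O(verify_license).
Premise 8 is O(verify_license ⊃ ¬summon_witness); since O(verify_license), deontic closure gives O(¬summon_witness).
Premises 1, 6, 7 do not contribute to this derivation.
Hence ¬summon_witness is obligatory.

Obligatory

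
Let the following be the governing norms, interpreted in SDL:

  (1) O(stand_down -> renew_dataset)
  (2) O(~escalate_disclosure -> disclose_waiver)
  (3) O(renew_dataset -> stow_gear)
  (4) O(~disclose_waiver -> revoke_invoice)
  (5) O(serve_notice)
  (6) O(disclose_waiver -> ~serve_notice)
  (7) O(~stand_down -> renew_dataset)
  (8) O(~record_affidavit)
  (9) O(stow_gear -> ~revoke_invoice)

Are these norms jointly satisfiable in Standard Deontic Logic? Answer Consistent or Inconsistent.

Inconsistent

By case analysis on ~stand_down: premise 7 gives O(~stand_down -> renew_dataset) and premise 1 gives O(stand_down -> renew_dataset), so O(renew_dataset) either way.
With premise 3, O(renew_dataset -> stow_gear), the K-axiom yields O(stow_gear).
Applying K to premise 9 (O(stow_gear -> ~revoke_invoice)) and O(stow_gear) yields O(~revoke_invoice).
The contrapositive of premise 4 (O(~disclose_waiver -> revoke_invoice)) is O(~revoke_invoice -> disclose_waiver), and O(~revoke_invoice) is already established, so O(disclose_waiver).
Premise 6 is O(disclose_waiver -> ~serve_notice); since O(disclose_waiver), deontic closure gives O(~serve_notice).
However, premise 5 gives O(serve_notice).
We now have both O(~serve_notice) and O(serve_notice) — serve_notice is simultaneously obligatory and forbidden, violating the D-axiom.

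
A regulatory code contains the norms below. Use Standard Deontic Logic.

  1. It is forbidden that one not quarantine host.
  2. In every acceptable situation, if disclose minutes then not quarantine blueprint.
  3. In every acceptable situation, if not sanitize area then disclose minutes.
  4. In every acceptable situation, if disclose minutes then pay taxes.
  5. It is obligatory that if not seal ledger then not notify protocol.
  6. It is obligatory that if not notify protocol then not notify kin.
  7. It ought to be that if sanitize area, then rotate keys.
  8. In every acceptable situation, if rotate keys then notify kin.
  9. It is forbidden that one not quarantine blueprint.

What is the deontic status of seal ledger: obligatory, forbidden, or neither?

Obligatory

F(¬quarantine_blueprint) at premise 9 means O(quarantine_blueprint).
The contrapositive of premise 2 (O(disclose_minutes → ¬quarantine_blueprint)) is O(quarantine_blueprint → ¬disclose_minutes), and O(quarantine_blueprint) is already established, so O(¬disclose_minutes).
Premise 3 is O(¬sanitize_area → disclose_minutes); contrapositively O(¬disclose_minutes → sanitize_area). Since O(¬disclose_minutes) holds, K gives O(sanitize_area).
With premise 7, O(sanitize_area → rotate_keys), the K-axiom yields O(rotate_keys).
Premise 8 is O(rotate_keys → notify_kin); since O(rotate_keys), deontic closure gives O(notify_kin).
The contrapositive of premise 6 (O(¬notify_protocol → ¬notify_kin)) is O(notify_kin → notify_protocol), and O(notify_kin) is already established, so O(notify_protocol).
The contrapositive of premise 5 (O(¬seal_ledger → ¬notify_protocol)) is O(notify_protocol → seal_ledger), and O(notify_protocol) is already established, so O(seal_ledger).
Premises 1, 4 do not contribute to this derivation.
Hence seal_ledger is obligatory.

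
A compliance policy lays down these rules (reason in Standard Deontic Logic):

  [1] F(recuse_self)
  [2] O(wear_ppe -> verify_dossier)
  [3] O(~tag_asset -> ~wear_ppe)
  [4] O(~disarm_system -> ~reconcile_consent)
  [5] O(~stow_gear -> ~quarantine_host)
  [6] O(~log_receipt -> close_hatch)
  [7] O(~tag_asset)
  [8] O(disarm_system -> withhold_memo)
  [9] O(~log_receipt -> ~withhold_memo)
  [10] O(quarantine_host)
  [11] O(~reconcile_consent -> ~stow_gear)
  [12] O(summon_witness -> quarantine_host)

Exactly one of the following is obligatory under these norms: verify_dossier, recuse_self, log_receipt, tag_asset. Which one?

log_receipt

Premise 10 states O(quarantine_host) outright.
Premise 5, O(~stow_gear -> ~quarantine_host), contraposes to O(quarantine_host -> stow_gear); with O(quarantine_host) we get O(stow_gear).
Premise 11, O(~reconcile_consent -> ~stow_gear), contraposes to O(stow_gear -> reconcile_consent); with O(stow_gear) we get O(reconcile_consent).
Premise 4 is O(~disarm_system -> ~reconcile_consent); contrapositively O(reconcile_consent -> disarm_system). Since O(reconcile_consent) holds, K gives O(disarm_system).
From O(disarm_system) and premise 8, O(disarm_system -> withhold_memo), we obtain O(withhold_memo).
The contrapositive of premise 9 (O(~log_receipt -> ~withhold_memo)) is O(withhold_memo -> log_receipt), and O(withhold_memo) is already established, so O(log_receipt).
So O(log_receipt) holds — log_receipt is obligatory. None of the other listed options is made obligatory by any chain of premises.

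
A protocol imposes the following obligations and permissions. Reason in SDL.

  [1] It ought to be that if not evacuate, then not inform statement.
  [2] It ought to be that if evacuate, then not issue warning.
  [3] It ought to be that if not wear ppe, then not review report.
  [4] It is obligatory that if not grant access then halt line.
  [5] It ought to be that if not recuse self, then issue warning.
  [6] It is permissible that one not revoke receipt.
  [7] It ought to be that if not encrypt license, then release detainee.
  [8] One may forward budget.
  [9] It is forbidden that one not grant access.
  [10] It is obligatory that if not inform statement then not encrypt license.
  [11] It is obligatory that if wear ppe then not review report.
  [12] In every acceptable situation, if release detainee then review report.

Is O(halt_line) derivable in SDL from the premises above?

No

Premise 4 is O(¬grant_access → halt_line), but O(¬grant_access) is not derivable from the premises, so it does not yield O(halt_line).
No other premise forces O(halt_line). An ideal world satisfying every premise can still have halt_line false, so O(halt_line) is not derivable.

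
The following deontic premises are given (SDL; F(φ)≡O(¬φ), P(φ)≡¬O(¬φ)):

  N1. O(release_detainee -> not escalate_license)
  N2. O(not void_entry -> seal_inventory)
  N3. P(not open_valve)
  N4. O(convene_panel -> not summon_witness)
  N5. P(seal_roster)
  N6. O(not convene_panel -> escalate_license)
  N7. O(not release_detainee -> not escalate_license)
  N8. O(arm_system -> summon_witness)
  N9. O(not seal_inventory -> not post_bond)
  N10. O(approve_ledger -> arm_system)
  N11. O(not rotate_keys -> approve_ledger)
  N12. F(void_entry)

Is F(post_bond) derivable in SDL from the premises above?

Premise 9 is O(not seal_inventory -> not post_bond), but O(not seal_inventory) is not derivable from the premises, so it does not yield O(not post_bond).
No other premise forces O(not post_bond). An ideal world satisfying every premise can still have post_bond true, so F(post_bond) is not derivable.

No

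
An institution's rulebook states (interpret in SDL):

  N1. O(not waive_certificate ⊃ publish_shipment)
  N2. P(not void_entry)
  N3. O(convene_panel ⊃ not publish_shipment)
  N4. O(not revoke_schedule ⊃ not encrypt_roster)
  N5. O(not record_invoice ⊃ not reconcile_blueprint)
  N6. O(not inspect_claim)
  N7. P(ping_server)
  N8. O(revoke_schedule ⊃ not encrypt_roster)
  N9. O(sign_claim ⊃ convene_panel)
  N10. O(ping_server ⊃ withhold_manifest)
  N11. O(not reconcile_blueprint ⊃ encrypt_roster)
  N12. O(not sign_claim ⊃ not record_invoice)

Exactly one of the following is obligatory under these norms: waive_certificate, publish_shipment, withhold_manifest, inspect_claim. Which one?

waive_certificate

By case analysis on revoke_schedule: premise 8 gives O(revoke_schedule ⊃ not encrypt_roster) and premise 4 gives O(not revoke_schedule ⊃ not encrypt_roster), so O(not encrypt_roster) either way.
Premise 11, O(not reconcile_blueprint ⊃ encrypt_roster), contraposes to O(not encrypt_roster ⊃ reconcile_blueprint); with O(not encrypt_roster) we get O(reconcile_blueprint).
Premise 5, O(not record_invoice ⊃ not reconcile_blueprint), contraposes to O(reconcile_blueprint ⊃ record_invoice); with O(reconcile_blueprint) we get O(record_invoice).
Premise 12, O(not sign_claim ⊃ not record_invoice), contraposes to O(record_invoice ⊃ sign_claim); with O(record_invoice) we get O(sign_claim).
With premise 9, O(sign_claim ⊃ convene_panel), the K-axiom yields O(convene_panel).
Applying K to premise 3 (O(convene_panel ⊃ not publish_shipment)) and O(convene_panel) yields O(not publish_shipment).
The contrapositive of premise 1 (O(not waive_certificate ⊃ publish_shipment)) is O(not publish_shipment ⊃ waive_certificate), and O(not publish_shipment) is already established, so O(waive_certificate).
So O(waive_certificate) holds — waive_certificate is obligatory. None of the other listed options is made obligatory by any chain of premises.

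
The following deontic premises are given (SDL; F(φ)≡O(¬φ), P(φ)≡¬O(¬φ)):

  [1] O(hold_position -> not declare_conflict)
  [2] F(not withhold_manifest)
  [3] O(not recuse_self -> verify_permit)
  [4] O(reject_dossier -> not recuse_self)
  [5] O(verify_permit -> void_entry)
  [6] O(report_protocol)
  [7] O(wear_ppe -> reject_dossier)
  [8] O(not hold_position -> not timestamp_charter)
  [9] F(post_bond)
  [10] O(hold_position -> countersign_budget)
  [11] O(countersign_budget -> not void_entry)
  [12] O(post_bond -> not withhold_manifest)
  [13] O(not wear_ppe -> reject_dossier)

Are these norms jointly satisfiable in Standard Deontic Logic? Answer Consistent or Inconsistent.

Premise 12 is O(post_bond -> not withhold_manifest), but O(post_bond) is not derivable from the premises, so it does not yield O(not withhold_manifest).
So O(not withhold_manifest) is not derivable, and the apparent clash with O(withhold_manifest) does not arise.
A world satisfying every obligation exists (e.g. countersign_budget=false, declare_conflict=false, hold_position=false, post_bond=false, recuse_self=false, reject_dossier=true, report_protocol=true, timestamp_charter=false, verify_permit=true, void_entry=true, wear_ppe=false, withhold_manifest=true); no atom is both obligatory and forbidden, so the set is consistent.

Consistent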